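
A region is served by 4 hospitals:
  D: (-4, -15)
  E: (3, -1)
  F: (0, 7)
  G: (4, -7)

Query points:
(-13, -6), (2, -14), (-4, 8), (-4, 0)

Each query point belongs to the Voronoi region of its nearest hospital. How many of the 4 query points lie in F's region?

(-13, -6) — d² to each: D:162, E:281, F:338, G:290 → nearest is D
(2, -14) — d² to each: D:37, E:170, F:445, G:53 → nearest is D
(-4, 8) — d² to each: D:529, E:130, F:17, G:289 → nearest is F
(-4, 0) — d² to each: D:225, E:50, F:65, G:113 → nearest is E
1 of the 4 points has F as nearest.

1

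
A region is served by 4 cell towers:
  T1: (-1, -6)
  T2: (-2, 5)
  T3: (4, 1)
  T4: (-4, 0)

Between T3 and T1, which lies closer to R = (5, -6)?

Compare squared distances:
|RT3|² = (5−4)² + (-6−1)² = 1 + 49 = 50
|RT1|² = (5−(-1))² + (-6−(-6))² = 36 + 0 = 36
50 > 36, so T1 is closer.

T1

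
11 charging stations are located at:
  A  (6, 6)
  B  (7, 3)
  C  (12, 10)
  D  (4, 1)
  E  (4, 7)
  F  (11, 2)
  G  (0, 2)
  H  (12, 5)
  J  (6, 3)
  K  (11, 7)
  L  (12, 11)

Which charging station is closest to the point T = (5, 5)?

Since √ is increasing, it suffices to compare squared distances:
|TA|² = 1 + 1 = 2
|TB|² = 4 + 4 = 8
|TC|² = 49 + 25 = 74
|TD|² = 1 + 16 = 17
|TE|² = 1 + 4 = 5
|TF|² = 36 + 9 = 45
|TG|² = 25 + 9 = 34
|TH|² = 49 + 0 = 49
|TJ|² = 1 + 4 = 5
|TK|² = 36 + 4 = 40
|TL|² = 49 + 36 = 85
Minimum is at A.

A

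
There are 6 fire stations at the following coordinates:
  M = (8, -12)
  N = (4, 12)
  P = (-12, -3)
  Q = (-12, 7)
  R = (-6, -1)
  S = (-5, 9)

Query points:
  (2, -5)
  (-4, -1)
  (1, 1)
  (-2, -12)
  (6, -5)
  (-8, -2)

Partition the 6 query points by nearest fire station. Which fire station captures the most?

R

(2, -5) — d² to each: M:85, N:293, P:200, Q:340, R:80, S:245 → nearest is R
(-4, -1) — d² to each: M:265, N:233, P:68, Q:128, R:4, S:101 → nearest is R
(1, 1) — d² to each: M:218, N:130, P:185, Q:205, R:53, S:100 → nearest is R
(-2, -12) — d² to each: M:100, N:612, P:181, Q:461, R:137, S:450 → nearest is M
(6, -5) — d² to each: M:53, N:293, P:328, Q:468, R:160, S:317 → nearest is M
(-8, -2) — d² to each: M:356, N:340, P:17, Q:97, R:5, S:130 → nearest is R
Tally — M:2, R:4. R captures the most (4).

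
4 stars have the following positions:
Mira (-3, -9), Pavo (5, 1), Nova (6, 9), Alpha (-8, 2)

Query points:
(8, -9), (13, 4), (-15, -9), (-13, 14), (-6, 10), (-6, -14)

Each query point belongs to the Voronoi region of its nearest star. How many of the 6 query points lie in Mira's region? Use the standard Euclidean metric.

(8, -9) — d² to each: Mira:121, Pavo:109, Nova:328, Alpha:377 → nearest is Pavo
(13, 4) — d² to each: Mira:425, Pavo:73, Nova:74, Alpha:445 → nearest is Pavo
(-15, -9) — d² to each: Mira:144, Pavo:500, Nova:765, Alpha:170 → nearest is Mira
(-13, 14) — d² to each: Mira:629, Pavo:493, Nova:386, Alpha:169 → nearest is Alpha
(-6, 10) — d² to each: Mira:370, Pavo:202, Nova:145, Alpha:68 → nearest is Alpha
(-6, -14) — d² to each: Mira:34, Pavo:346, Nova:673, Alpha:260 → nearest is Mira
2 of the 6 points have Mira as nearest.

2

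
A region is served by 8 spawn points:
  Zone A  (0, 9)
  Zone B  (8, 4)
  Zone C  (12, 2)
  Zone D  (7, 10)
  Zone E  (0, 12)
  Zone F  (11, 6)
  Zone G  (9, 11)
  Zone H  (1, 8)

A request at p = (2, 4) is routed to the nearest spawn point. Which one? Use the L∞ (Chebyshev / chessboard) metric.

d(p, Zone A) = max(2, 5) = 5
d(p, Zone B) = max(6, 0) = 6
d(p, Zone C) = max(10, 2) = 10
d(p, Zone D) = max(5, 6) = 6
d(p, Zone E) = max(2, 8) = 8
d(p, Zone F) = max(9, 2) = 9
d(p, Zone G) = max(7, 7) = 7
d(p, Zone H) = max(1, 4) = 4
Minimum is at Zone H.

Zone H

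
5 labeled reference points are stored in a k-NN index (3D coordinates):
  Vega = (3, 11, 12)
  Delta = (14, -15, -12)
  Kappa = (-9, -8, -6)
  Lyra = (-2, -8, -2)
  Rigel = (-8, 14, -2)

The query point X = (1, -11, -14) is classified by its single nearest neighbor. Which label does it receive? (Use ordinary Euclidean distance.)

Squared Euclidean distances:
d²(X, Vega) = (1−3)² + (-11−11)² + (-14−12)² = 4 + 484 + 676 = 1164
d²(X, Delta) = (1−14)² + (-11−(-15))² + (-14−(-12))² = 169 + 16 + 4 = 189
d²(X, Kappa) = (1−(-9))² + (-11−(-8))² + (-14−(-6))² = 100 + 9 + 64 = 173
d²(X, Lyra) = (1−(-2))² + (-11−(-8))² + (-14−(-2))² = 9 + 9 + 144 = 162
d²(X, Rigel) = (1−(-8))² + (-11−14)² + (-14−(-2))² = 81 + 625 + 144 = 850
Lyra is nearest.

Lyra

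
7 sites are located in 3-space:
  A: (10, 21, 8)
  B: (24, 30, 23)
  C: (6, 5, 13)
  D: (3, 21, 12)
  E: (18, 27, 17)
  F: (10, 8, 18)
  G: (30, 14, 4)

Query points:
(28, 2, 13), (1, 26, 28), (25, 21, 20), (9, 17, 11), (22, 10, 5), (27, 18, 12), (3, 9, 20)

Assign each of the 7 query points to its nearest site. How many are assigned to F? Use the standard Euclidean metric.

(28, 2, 13) — d² to each: A:710, B:900, C:493, D:987, E:741, F:385, G:229 → nearest is G
(1, 26, 28) — d² to each: A:506, B:570, C:691, D:285, E:411, F:505, G:1561 → nearest is D
(25, 21, 20) — d² to each: A:369, B:91, C:666, D:548, E:94, F:398, G:330 → nearest is B
(9, 17, 11) — d² to each: A:26, B:538, C:157, D:53, E:217, F:131, G:499 → nearest is A
(22, 10, 5) — d² to each: A:274, B:728, C:345, D:531, E:449, F:317, G:81 → nearest is G
(27, 18, 12) — d² to each: A:314, B:274, C:611, D:585, E:187, F:425, G:89 → nearest is G
(3, 9, 20) — d² to each: A:337, B:891, C:74, D:208, E:558, F:54, G:1010 → nearest is F
1 of the 7 points has F as nearest.

1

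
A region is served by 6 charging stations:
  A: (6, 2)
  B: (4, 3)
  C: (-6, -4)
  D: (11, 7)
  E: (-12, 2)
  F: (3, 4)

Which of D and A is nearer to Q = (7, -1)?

A

Compare squared distances:
|QD|² = (7−11)² + (-1−7)² = 16 + 64 = 80
|QA|² = (7−6)² + (-1−2)² = 1 + 9 = 10
80 > 10, so A is closer.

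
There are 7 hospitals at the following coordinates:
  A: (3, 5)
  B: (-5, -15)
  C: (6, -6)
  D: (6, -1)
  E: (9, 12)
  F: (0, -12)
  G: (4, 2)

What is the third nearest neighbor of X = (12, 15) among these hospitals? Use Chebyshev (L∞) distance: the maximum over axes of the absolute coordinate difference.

G

d(X,A) = max(9, 10) = 10
d(X,B) = max(17, 30) = 30
d(X,C) = max(6, 21) = 21
d(X,D) = max(6, 16) = 16
d(X,E) = max(3, 3) = 3
d(X,F) = max(12, 27) = 27
d(X,G) = max(8, 13) = 13
Sorted ascending: E, A, G, D, … — the third-nearest is G.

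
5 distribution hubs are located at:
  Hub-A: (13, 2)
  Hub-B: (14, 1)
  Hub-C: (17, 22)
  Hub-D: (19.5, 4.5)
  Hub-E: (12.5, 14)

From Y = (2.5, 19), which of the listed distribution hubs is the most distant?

Hub-D

Since √ is increasing, it suffices to compare squared distances:
d²(Y, Hub-A) = 110.25 + 289 = 399.25
d²(Y, Hub-B) = 132.25 + 324 = 456.25
d²(Y, Hub-C) = 210.25 + 9 = 219.25
d²(Y, Hub-D) = 289 + 210.25 = 499.25
d²(Y, Hub-E) = 100 + 25 = 125
The largest is to Hub-D.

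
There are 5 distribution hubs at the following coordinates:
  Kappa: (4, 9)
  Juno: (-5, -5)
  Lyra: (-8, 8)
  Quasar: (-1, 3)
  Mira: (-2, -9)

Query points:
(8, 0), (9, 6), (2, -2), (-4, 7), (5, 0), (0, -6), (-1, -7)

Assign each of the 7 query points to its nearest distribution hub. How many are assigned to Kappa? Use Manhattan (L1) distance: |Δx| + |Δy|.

1

(8, 0) — d to each: Kappa:13, Juno:18, Lyra:24, Quasar:12, Mira:19 → nearest is Quasar
(9, 6) — d to each: Kappa:8, Juno:25, Lyra:19, Quasar:13, Mira:26 → nearest is Kappa
(2, -2) — d to each: Kappa:13, Juno:10, Lyra:20, Quasar:8, Mira:11 → nearest is Quasar
(-4, 7) — d to each: Kappa:10, Juno:13, Lyra:5, Quasar:7, Mira:18 → nearest is Lyra
(5, 0) — d to each: Kappa:10, Juno:15, Lyra:21, Quasar:9, Mira:16 → nearest is Quasar
(0, -6) — d to each: Kappa:19, Juno:6, Lyra:22, Quasar:10, Mira:5 → nearest is Mira
(-1, -7) — d to each: Kappa:21, Juno:6, Lyra:22, Quasar:10, Mira:3 → nearest is Mira
1 of the 7 points has Kappa as nearest.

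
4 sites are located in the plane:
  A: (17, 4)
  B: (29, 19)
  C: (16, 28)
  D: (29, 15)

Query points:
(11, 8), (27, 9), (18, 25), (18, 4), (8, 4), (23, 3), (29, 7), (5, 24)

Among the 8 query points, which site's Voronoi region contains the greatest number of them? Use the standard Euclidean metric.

A

(11, 8) — d² to each: A:52, B:445, C:425, D:373 → nearest is A
(27, 9) — d² to each: A:125, B:104, C:482, D:40 → nearest is D
(18, 25) — d² to each: A:442, B:157, C:13, D:221 → nearest is C
(18, 4) — d² to each: A:1, B:346, C:580, D:242 → nearest is A
(8, 4) — d² to each: A:81, B:666, C:640, D:562 → nearest is A
(23, 3) — d² to each: A:37, B:292, C:674, D:180 → nearest is A
(29, 7) — d² to each: A:153, B:144, C:610, D:64 → nearest is D
(5, 24) — d² to each: A:544, B:601, C:137, D:657 → nearest is C
Tally — A:4, C:2, D:2. A captures the most (4).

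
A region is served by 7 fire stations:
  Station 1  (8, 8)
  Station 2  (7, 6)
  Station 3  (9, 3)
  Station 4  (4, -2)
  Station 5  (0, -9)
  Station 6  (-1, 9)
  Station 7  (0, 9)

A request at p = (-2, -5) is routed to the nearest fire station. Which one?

Station 5

Since √ is increasing, it suffices to compare squared distances:
d²(p, Station 1) = 100 + 169 = 269
d²(p, Station 2) = 81 + 121 = 202
d²(p, Station 3) = 121 + 64 = 185
d²(p, Station 4) = 36 + 9 = 45
d²(p, Station 5) = 4 + 16 = 20
d²(p, Station 6) = 1 + 196 = 197
d²(p, Station 7) = 4 + 196 = 200
Station 5 is nearest.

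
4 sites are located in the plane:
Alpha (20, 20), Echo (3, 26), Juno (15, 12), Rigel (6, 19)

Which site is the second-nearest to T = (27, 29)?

Compare squared distances (the ordering matches that of the actual distances):
d²(T, Alpha) = (27−20)² + (29−20)² = 49 + 81 = 130
d²(T, Echo) = (27−3)² + (29−26)² = 576 + 9 = 585
d²(T, Juno) = (27−15)² + (29−12)² = 144 + 289 = 433
d²(T, Rigel) = (27−6)² + (29−19)² = 441 + 100 = 541
Sorted ascending: Alpha, Juno, Rigel, … — the second-nearest is Juno.

Juno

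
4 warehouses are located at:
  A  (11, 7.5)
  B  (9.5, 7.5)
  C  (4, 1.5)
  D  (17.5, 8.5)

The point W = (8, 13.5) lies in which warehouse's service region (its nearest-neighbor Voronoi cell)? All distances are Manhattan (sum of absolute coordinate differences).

B

d(W,A) = |8−11| + |13.5−7.5| = 3 + 6 = 9
d(W,B) = |8−9.5| + |13.5−7.5| = 1.5 + 6 = 7.5
d(W,C) = |8−4| + |13.5−1.5| = 4 + 12 = 16
d(W,D) = |8−17.5| + |13.5−8.5| = 9.5 + 5 = 14.5
The smallest is to B, so W lies in the Voronoi region of B.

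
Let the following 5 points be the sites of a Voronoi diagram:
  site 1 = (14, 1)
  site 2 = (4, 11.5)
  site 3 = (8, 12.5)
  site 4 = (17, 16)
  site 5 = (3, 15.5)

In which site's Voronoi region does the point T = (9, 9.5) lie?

site 3

Squared Euclidean distances:
d²(T, site 1) = (9−14)² + (9.5−1)² = 25 + 72.25 = 97.25
d²(T, site 2) = (9−4)² + (9.5−11.5)² = 25 + 4 = 29
d²(T, site 3) = (9−8)² + (9.5−12.5)² = 1 + 9 = 10
d²(T, site 4) = (9−17)² + (9.5−16)² = 64 + 42.25 = 106.25
d²(T, site 5) = (9−3)² + (9.5−15.5)² = 36 + 36 = 72
site 3 is nearest.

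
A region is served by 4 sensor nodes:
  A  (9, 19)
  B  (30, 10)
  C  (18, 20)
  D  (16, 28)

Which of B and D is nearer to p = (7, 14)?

D

Compare squared distances:
|pB|² = (7−30)² + (14−10)² = 529 + 16 = 545
|pD|² = (7−16)² + (14−28)² = 81 + 196 = 277
545 > 277, so D is closer.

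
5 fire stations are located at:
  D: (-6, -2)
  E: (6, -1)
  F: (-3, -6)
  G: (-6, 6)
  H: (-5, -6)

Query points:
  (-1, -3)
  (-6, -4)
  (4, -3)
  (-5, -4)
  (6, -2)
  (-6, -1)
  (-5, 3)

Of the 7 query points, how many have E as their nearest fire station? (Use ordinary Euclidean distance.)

(-1, -3) — d² to each: D:26, E:53, F:13, G:106, H:25 → nearest is F
(-6, -4) — d² to each: D:4, E:153, F:13, G:100, H:5 → nearest is D
(4, -3) — d² to each: D:101, E:8, F:58, G:181, H:90 → nearest is E
(-5, -4) — d² to each: D:5, E:130, F:8, G:101, H:4 → nearest is H
(6, -2) — d² to each: D:144, E:1, F:97, G:208, H:137 → nearest is E
(-6, -1) — d² to each: D:1, E:144, F:34, G:49, H:26 → nearest is D
(-5, 3) — d² to each: D:26, E:137, F:85, G:10, H:81 → nearest is G
2 of the 7 points have E as nearest.

2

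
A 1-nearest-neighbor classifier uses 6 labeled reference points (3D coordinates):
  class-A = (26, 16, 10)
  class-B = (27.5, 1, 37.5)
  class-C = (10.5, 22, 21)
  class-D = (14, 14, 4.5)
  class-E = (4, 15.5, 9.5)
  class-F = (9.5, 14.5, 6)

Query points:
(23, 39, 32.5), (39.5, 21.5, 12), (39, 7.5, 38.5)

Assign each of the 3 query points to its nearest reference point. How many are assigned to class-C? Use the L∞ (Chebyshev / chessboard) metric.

1

(23, 39, 32.5) — d to each: class-A:23, class-B:38, class-C:17, class-D:28, class-E:23.5, class-F:26.5 → nearest is class-C
(39.5, 21.5, 12) — d to each: class-A:13.5, class-B:25.5, class-C:29, class-D:25.5, class-E:35.5, class-F:30 → nearest is class-A
(39, 7.5, 38.5) — d to each: class-A:28.5, class-B:11.5, class-C:28.5, class-D:34, class-E:35, class-F:32.5 → nearest is class-B
1 of the 3 points has class-C as nearest.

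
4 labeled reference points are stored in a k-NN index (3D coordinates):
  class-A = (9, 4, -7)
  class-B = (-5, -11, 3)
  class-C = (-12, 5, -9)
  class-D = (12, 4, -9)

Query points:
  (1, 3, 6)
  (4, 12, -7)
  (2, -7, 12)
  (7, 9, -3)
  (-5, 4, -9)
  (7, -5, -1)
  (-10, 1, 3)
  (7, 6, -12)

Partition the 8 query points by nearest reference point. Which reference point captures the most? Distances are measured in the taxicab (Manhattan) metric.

class-A

(1, 3, 6) — d to each: class-A:22, class-B:23, class-C:30, class-D:27 → nearest is class-A
(4, 12, -7) — d to each: class-A:13, class-B:42, class-C:25, class-D:18 → nearest is class-A
(2, -7, 12) — d to each: class-A:37, class-B:20, class-C:47, class-D:42 → nearest is class-B
(7, 9, -3) — d to each: class-A:11, class-B:38, class-C:29, class-D:16 → nearest is class-A
(-5, 4, -9) — d to each: class-A:16, class-B:27, class-C:8, class-D:17 → nearest is class-C
(7, -5, -1) — d to each: class-A:17, class-B:22, class-C:37, class-D:22 → nearest is class-A
(-10, 1, 3) — d to each: class-A:32, class-B:17, class-C:18, class-D:37 → nearest is class-B
(7, 6, -12) — d to each: class-A:9, class-B:44, class-C:23, class-D:10 → nearest is class-A
Tally — class-A:5, class-B:2, class-C:1. class-A captures the most (5).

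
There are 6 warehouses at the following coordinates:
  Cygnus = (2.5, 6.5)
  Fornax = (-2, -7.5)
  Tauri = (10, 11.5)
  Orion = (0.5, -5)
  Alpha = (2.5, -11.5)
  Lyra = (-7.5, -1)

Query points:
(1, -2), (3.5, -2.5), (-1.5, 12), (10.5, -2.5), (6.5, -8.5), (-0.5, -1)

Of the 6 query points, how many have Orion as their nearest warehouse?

(1, -2) — d² to each: Cygnus:74.5, Fornax:39.25, Tauri:263.25, Orion:9.25, Alpha:92.5, Lyra:73.25 → nearest is Orion
(3.5, -2.5) — d² to each: Cygnus:82, Fornax:55.25, Tauri:238.25, Orion:15.25, Alpha:82, Lyra:123.25 → nearest is Orion
(-1.5, 12) — d² to each: Cygnus:46.25, Fornax:380.5, Tauri:132.5, Orion:293, Alpha:568.25, Lyra:205 → nearest is Cygnus
(10.5, -2.5) — d² to each: Cygnus:145, Fornax:181.25, Tauri:196.25, Orion:106.25, Alpha:145, Lyra:326.25 → nearest is Orion
(6.5, -8.5) — d² to each: Cygnus:241, Fornax:73.25, Tauri:412.25, Orion:48.25, Alpha:25, Lyra:252.25 → nearest is Alpha
(-0.5, -1) — d² to each: Cygnus:65.25, Fornax:44.5, Tauri:266.5, Orion:17, Alpha:119.25, Lyra:49 → nearest is Orion
4 of the 6 points have Orion as nearest.

4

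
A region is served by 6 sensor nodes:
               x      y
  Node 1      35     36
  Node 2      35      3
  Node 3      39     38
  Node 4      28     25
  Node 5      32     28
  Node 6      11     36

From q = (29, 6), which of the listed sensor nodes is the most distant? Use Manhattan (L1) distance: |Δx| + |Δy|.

Node 6

d(q, Node 1) = |29−35| + |6−36| = 6 + 30 = 36
d(q, Node 2) = |29−35| + |6−3| = 6 + 3 = 9
d(q, Node 3) = |29−39| + |6−38| = 10 + 32 = 42
d(q, Node 4) = |29−28| + |6−25| = 1 + 19 = 20
d(q, Node 5) = |29−32| + |6−28| = 3 + 22 = 25
d(q, Node 6) = |29−11| + |6−36| = 18 + 30 = 48
The largest is to Node 6.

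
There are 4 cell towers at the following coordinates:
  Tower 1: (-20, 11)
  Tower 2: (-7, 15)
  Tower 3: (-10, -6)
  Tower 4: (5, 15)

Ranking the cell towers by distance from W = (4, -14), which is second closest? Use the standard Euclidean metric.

Compare squared distances (the ordering matches that of the actual distances):
d²(W, Tower 1) = (4−(-20))² + (-14−11)² = 576 + 625 = 1201
d²(W, Tower 2) = (4−(-7))² + (-14−15)² = 121 + 841 = 962
d²(W, Tower 3) = (4−(-10))² + (-14−(-6))² = 196 + 64 = 260
d²(W, Tower 4) = (4−5)² + (-14−15)² = 1 + 841 = 842
Sorted ascending: Tower 3, Tower 4, Tower 2, … — the second-nearest is Tower 4.

Tower 4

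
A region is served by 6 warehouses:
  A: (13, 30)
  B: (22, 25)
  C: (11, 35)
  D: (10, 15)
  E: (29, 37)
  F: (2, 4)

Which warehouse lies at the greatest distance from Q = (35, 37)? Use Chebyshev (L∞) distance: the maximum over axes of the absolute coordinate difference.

d(Q,A) = max(22, 7) = 22
d(Q,B) = max(13, 12) = 13
d(Q,C) = max(24, 2) = 24
d(Q,D) = max(25, 22) = 25
d(Q,E) = max(6, 0) = 6
d(Q,F) = max(33, 33) = 33
The largest is to F.

F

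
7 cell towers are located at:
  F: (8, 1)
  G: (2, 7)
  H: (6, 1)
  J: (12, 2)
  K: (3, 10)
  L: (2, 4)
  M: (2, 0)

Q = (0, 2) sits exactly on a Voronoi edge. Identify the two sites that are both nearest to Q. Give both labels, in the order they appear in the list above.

L and M

Squared distances from Q to each site:
|QF|² = (0−8)² + (2−1)² = 64 + 1 = 65
|QG|² = (0−2)² + (2−7)² = 4 + 25 = 29
|QH|² = (0−6)² + (2−1)² = 36 + 1 = 37
|QJ|² = (0−12)² + (2−2)² = 144 + 0 = 144
|QK|² = (0−3)² + (2−10)² = 9 + 64 = 73
|QL|² = (0−2)² + (2−4)² = 4 + 4 = 8
|QM|² = (0−2)² + (2−0)² = 4 + 4 = 8
Q is equidistant from L and M (both at squared distance 8), and every other site is strictly farther — so Q lies on the L–M Voronoi edge.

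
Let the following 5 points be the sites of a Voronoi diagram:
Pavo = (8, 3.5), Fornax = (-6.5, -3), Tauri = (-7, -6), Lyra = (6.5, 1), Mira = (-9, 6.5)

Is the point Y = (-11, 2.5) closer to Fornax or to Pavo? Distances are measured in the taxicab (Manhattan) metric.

Fornax

d(Y, Fornax) = |-11−(-6.5)| + |2.5−(-3)| = 4.5 + 5.5 = 10
d(Y, Pavo) = |-11−8| + |2.5−3.5| = 19 + 1 = 20
10 < 20, so Fornax is closer.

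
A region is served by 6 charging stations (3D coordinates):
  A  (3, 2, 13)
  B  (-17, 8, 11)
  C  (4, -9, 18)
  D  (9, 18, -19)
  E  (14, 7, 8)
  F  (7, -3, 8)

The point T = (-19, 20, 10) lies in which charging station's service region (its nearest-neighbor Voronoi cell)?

B

Since √ is increasing, it suffices to compare squared distances:
|TA|² = (-19−3)² + (20−2)² + (10−13)² = 484 + 324 + 9 = 817
|TB|² = (-19−(-17))² + (20−8)² + (10−11)² = 4 + 144 + 1 = 149
|TC|² = (-19−4)² + (20−(-9))² + (10−18)² = 529 + 841 + 64 = 1434
|TD|² = (-19−9)² + (20−18)² + (10−(-19))² = 784 + 4 + 841 = 1629
|TE|² = (-19−14)² + (20−7)² + (10−8)² = 1089 + 169 + 4 = 1262
|TF|² = (-19−7)² + (20−(-3))² + (10−8)² = 676 + 529 + 4 = 1209
The smallest is to B, so T lies in the Voronoi region of B.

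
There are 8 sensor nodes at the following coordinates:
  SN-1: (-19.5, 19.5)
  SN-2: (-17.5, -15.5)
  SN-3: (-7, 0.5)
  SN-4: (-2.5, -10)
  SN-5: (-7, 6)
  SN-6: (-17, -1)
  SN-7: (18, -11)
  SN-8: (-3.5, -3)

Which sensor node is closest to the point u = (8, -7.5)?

SN-7

Squared Euclidean distances:
d²(u, SN-1) = 756.25 + 729 = 1485.25
d²(u, SN-2) = 650.25 + 64 = 714.25
d²(u, SN-3) = 225 + 64 = 289
d²(u, SN-4) = 110.25 + 6.25 = 116.5
d²(u, SN-5) = 225 + 182.25 = 407.25
d²(u, SN-6) = 625 + 42.25 = 667.25
d²(u, SN-7) = 100 + 12.25 = 112.25
d²(u, SN-8) = 132.25 + 20.25 = 152.5
Minimum is at SN-7.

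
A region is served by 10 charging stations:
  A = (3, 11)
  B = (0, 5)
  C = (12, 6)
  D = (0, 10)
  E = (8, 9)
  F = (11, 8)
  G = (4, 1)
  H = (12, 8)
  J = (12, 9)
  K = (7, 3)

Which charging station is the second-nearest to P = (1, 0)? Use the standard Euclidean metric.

Squared Euclidean distances:
|PA|² = (1−3)² + (0−11)² = 4 + 121 = 125
|PB|² = (1−0)² + (0−5)² = 1 + 25 = 26
|PC|² = (1−12)² + (0−6)² = 121 + 36 = 157
|PD|² = (1−0)² + (0−10)² = 1 + 100 = 101
|PE|² = (1−8)² + (0−9)² = 49 + 81 = 130
|PF|² = (1−11)² + (0−8)² = 100 + 64 = 164
|PG|² = (1−4)² + (0−1)² = 9 + 1 = 10
|PH|² = (1−12)² + (0−8)² = 121 + 64 = 185
|PJ|² = (1−12)² + (0−9)² = 121 + 81 = 202
|PK|² = (1−7)² + (0−3)² = 36 + 9 = 45
Sorted ascending: G, B, K, … — the second-nearest is B.

B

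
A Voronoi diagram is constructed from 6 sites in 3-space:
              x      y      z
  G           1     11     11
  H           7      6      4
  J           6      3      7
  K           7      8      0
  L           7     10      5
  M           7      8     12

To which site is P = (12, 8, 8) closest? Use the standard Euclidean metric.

L

Compare squared distances (the ordering matches that of the actual distances):
|PG|² = (12−1)² + (8−11)² + (8−11)² = 121 + 9 + 9 = 139
|PH|² = (12−7)² + (8−6)² + (8−4)² = 25 + 4 + 16 = 45
|PJ|² = (12−6)² + (8−3)² + (8−7)² = 36 + 25 + 1 = 62
|PK|² = (12−7)² + (8−8)² + (8−0)² = 25 + 0 + 64 = 89
|PL|² = (12−7)² + (8−10)² + (8−5)² = 25 + 4 + 9 = 38
|PM|² = (12−7)² + (8−8)² + (8−12)² = 25 + 0 + 16 = 41
L is nearest.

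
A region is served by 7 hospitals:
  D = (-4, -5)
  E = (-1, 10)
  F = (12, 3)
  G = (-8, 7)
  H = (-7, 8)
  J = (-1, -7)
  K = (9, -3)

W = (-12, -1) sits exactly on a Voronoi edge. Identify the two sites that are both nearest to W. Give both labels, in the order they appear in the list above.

D and G

Squared distances from W to each site:
|WD|² = (-12−(-4))² + (-1−(-5))² = 64 + 16 = 80
|WE|² = (-12−(-1))² + (-1−10)² = 121 + 121 = 242
|WF|² = (-12−12)² + (-1−3)² = 576 + 16 = 592
|WG|² = (-12−(-8))² + (-1−7)² = 16 + 64 = 80
|WH|² = (-12−(-7))² + (-1−8)² = 25 + 81 = 106
|WJ|² = (-12−(-1))² + (-1−(-7))² = 121 + 36 = 157
|WK|² = (-12−9)² + (-1−(-3))² = 441 + 4 = 445
W is equidistant from D and G (both at squared distance 80), and every other site is strictly farther — so W lies on the D–G Voronoi edge.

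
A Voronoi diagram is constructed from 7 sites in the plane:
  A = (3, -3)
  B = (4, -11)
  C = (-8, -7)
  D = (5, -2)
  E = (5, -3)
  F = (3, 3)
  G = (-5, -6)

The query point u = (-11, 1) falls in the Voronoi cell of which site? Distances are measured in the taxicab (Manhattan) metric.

C

d(u,A) = |-11−3| + |1−(-3)| = 14 + 4 = 18
d(u,B) = |-11−4| + |1−(-11)| = 15 + 12 = 27
d(u,C) = |-11−(-8)| + |1−(-7)| = 3 + 8 = 11
d(u,D) = |-11−5| + |1−(-2)| = 16 + 3 = 19
d(u,E) = |-11−5| + |1−(-3)| = 16 + 4 = 20
d(u,F) = |-11−3| + |1−3| = 14 + 2 = 16
d(u,G) = |-11−(-5)| + |1−(-6)| = 6 + 7 = 13
Minimum is at C.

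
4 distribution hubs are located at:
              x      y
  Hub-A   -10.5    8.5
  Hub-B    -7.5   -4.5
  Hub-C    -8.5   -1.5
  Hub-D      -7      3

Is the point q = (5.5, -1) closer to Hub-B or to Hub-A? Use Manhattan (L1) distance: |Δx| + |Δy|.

d(q, Hub-B) = |5.5−(-7.5)| + |-1−(-4.5)| = 13 + 3.5 = 16.5
d(q, Hub-A) = |5.5−(-10.5)| + |-1−8.5| = 16 + 9.5 = 25.5
16.5 < 25.5, so Hub-B is closer.

Hub-B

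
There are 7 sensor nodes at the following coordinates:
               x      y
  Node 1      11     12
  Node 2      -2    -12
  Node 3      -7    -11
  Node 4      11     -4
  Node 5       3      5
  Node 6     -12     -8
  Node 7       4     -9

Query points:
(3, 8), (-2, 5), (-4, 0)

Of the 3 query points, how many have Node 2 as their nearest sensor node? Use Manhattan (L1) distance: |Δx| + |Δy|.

(3, 8) — d to each: Node 1:12, Node 2:25, Node 3:29, Node 4:20, Node 5:3, Node 6:31, Node 7:18 → nearest is Node 5
(-2, 5) — d to each: Node 1:20, Node 2:17, Node 3:21, Node 4:22, Node 5:5, Node 6:23, Node 7:20 → nearest is Node 5
(-4, 0) — d to each: Node 1:27, Node 2:14, Node 3:14, Node 4:19, Node 5:12, Node 6:16, Node 7:17 → nearest is Node 5
0 of the 3 points have Node 2 as nearest.

0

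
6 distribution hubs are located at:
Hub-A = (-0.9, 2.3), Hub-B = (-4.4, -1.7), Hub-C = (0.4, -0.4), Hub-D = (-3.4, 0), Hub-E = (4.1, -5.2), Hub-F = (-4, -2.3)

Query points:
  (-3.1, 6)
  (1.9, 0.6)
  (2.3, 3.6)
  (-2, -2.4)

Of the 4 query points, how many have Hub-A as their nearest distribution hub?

2

(-3.1, 6) — d² to each: Hub-A:18.53, Hub-B:60.98, Hub-C:53.21, Hub-D:36.09, Hub-E:177.28, Hub-F:69.7 → nearest is Hub-A
(1.9, 0.6) — d² to each: Hub-A:10.73, Hub-B:44.98, Hub-C:3.25, Hub-D:28.45, Hub-E:38.48, Hub-F:43.22 → nearest is Hub-C
(2.3, 3.6) — d² to each: Hub-A:11.93, Hub-B:72.98, Hub-C:19.61, Hub-D:45.45, Hub-E:80.68, Hub-F:74.5 → nearest is Hub-A
(-2, -2.4) — d² to each: Hub-A:23.3, Hub-B:6.25, Hub-C:9.76, Hub-D:7.72, Hub-E:45.05, Hub-F:4.01 → nearest is Hub-F
2 of the 4 points have Hub-A as nearest.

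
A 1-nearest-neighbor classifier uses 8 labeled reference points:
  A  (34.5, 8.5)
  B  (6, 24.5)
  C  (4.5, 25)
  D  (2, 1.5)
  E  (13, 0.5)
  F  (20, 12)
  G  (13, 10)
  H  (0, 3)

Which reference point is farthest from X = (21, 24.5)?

Since √ is increasing, it suffices to compare squared distances:
|XA|² = 182.25 + 256 = 438.25
|XB|² = 225 + 0 = 225
|XC|² = 272.25 + 0.25 = 272.5
|XD|² = 361 + 529 = 890
|XE|² = 64 + 576 = 640
|XF|² = 1 + 156.25 = 157.25
|XG|² = 64 + 210.25 = 274.25
|XH|² = 441 + 462.25 = 903.25
The largest is to H.

H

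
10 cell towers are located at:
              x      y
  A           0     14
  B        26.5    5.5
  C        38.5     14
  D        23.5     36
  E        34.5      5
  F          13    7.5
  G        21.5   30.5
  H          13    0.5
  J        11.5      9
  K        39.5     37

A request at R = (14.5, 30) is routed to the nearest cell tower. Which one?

Squared Euclidean distances:
|RA|² = 210.25 + 256 = 466.25
|RB|² = 144 + 600.25 = 744.25
|RC|² = 576 + 256 = 832
|RD|² = 81 + 36 = 117
|RE|² = 400 + 625 = 1025
|RF|² = 2.25 + 506.25 = 508.5
|RG|² = 49 + 0.25 = 49.25
|RH|² = 2.25 + 870.25 = 872.5
|RJ|² = 9 + 441 = 450
|RK|² = 625 + 49 = 674
Minimum is at G.

G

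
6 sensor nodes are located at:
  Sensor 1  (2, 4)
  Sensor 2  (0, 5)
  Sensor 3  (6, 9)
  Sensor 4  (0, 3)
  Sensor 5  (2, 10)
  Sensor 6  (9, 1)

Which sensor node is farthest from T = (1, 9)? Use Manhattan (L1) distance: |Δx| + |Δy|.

Sensor 6

d(T, Sensor 1) = 1 + 5 = 6
d(T, Sensor 2) = 1 + 4 = 5
d(T, Sensor 3) = 5 + 0 = 5
d(T, Sensor 4) = 1 + 6 = 7
d(T, Sensor 5) = 1 + 1 = 2
d(T, Sensor 6) = 8 + 8 = 16
The largest is to Sensor 6.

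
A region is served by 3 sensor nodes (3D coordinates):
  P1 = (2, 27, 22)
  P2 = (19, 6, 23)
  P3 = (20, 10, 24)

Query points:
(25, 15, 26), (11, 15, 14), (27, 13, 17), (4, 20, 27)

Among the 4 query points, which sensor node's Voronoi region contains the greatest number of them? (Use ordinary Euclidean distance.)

P3

(25, 15, 26) — d² to each: P1:689, P2:126, P3:54 → nearest is P3
(11, 15, 14) — d² to each: P1:289, P2:226, P3:206 → nearest is P3
(27, 13, 17) — d² to each: P1:846, P2:149, P3:107 → nearest is P3
(4, 20, 27) — d² to each: P1:78, P2:437, P3:365 → nearest is P1
Tally — P1:1, P3:3. P3 captures the most (3).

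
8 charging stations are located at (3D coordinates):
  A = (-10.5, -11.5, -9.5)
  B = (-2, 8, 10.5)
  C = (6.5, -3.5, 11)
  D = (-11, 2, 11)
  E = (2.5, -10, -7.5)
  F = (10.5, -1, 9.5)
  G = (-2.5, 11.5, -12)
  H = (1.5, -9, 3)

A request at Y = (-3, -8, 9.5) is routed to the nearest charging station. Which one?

H

Squared Euclidean distances:
|YA|² = (-3−(-10.5))² + (-8−(-11.5))² + (9.5−(-9.5))² = 56.25 + 12.25 + 361 = 429.5
|YB|² = (-3−(-2))² + (-8−8)² + (9.5−10.5)² = 1 + 256 + 1 = 258
|YC|² = (-3−6.5)² + (-8−(-3.5))² + (9.5−11)² = 90.25 + 20.25 + 2.25 = 112.75
|YD|² = (-3−(-11))² + (-8−2)² + (9.5−11)² = 64 + 100 + 2.25 = 166.25
|YE|² = (-3−2.5)² + (-8−(-10))² + (9.5−(-7.5))² = 30.25 + 4 + 289 = 323.25
|YF|² = (-3−10.5)² + (-8−(-1))² + (9.5−9.5)² = 182.25 + 49 + 0 = 231.25
|YG|² = (-3−(-2.5))² + (-8−11.5)² + (9.5−(-12))² = 0.25 + 380.25 + 462.25 = 842.75
|YH|² = (-3−1.5)² + (-8−(-9))² + (9.5−3)² = 20.25 + 1 + 42.25 = 63.5
The smallest is to H, so Y lies in the Voronoi region of H.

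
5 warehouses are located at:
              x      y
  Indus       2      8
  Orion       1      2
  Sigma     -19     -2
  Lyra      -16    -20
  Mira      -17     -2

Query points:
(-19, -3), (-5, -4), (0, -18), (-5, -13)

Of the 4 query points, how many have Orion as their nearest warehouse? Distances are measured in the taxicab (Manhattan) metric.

(-19, -3) — d to each: Indus:32, Orion:25, Sigma:1, Lyra:20, Mira:3 → nearest is Sigma
(-5, -4) — d to each: Indus:19, Orion:12, Sigma:16, Lyra:27, Mira:14 → nearest is Orion
(0, -18) — d to each: Indus:28, Orion:21, Sigma:35, Lyra:18, Mira:33 → nearest is Lyra
(-5, -13) — d to each: Indus:28, Orion:21, Sigma:25, Lyra:18, Mira:23 → nearest is Lyra
1 of the 4 points has Orion as nearest.

1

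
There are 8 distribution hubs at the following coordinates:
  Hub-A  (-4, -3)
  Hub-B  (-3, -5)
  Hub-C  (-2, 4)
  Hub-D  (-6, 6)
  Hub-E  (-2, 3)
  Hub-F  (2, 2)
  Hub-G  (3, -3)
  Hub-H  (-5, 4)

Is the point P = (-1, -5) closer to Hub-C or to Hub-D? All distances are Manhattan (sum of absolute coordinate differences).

Hub-C

d(P, Hub-C) = |-1−(-2)| + |-5−4| = 1 + 9 = 10
d(P, Hub-D) = |-1−(-6)| + |-5−6| = 5 + 11 = 16
10 < 16, so Hub-C is closer.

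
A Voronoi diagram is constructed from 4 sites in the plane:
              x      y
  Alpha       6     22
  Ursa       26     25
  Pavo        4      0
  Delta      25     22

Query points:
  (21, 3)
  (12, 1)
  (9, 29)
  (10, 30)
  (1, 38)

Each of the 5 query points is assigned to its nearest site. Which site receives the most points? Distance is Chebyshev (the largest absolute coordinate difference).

Alpha

(21, 3) — d to each: Alpha:19, Ursa:22, Pavo:17, Delta:19 → nearest is Pavo
(12, 1) — d to each: Alpha:21, Ursa:24, Pavo:8, Delta:21 → nearest is Pavo
(9, 29) — d to each: Alpha:7, Ursa:17, Pavo:29, Delta:16 → nearest is Alpha
(10, 30) — d to each: Alpha:8, Ursa:16, Pavo:30, Delta:15 → nearest is Alpha
(1, 38) — d to each: Alpha:16, Ursa:25, Pavo:38, Delta:24 → nearest is Alpha
Tally — Alpha:3, Pavo:2. Alpha captures the most (3).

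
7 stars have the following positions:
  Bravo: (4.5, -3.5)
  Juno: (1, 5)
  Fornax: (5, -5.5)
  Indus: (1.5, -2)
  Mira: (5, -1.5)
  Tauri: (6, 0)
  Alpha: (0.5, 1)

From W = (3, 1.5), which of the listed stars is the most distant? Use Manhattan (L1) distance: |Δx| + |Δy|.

d(W, Bravo) = 1.5 + 5 = 6.5
d(W, Juno) = 2 + 3.5 = 5.5
d(W, Fornax) = 2 + 7 = 9
d(W, Indus) = 1.5 + 3.5 = 5
d(W, Mira) = 2 + 3 = 5
d(W, Tauri) = 3 + 1.5 = 4.5
d(W, Alpha) = 2.5 + 0.5 = 3
The largest is to Fornax.

Fornax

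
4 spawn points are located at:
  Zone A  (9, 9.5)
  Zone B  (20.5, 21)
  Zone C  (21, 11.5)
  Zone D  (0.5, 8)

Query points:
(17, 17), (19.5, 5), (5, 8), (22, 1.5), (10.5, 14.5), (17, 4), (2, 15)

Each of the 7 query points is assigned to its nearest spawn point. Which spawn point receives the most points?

Zone C

(17, 17) — d² to each: Zone A:120.25, Zone B:28.25, Zone C:46.25, Zone D:353.25 → nearest is Zone B
(19.5, 5) — d² to each: Zone A:130.5, Zone B:257, Zone C:44.5, Zone D:370 → nearest is Zone C
(5, 8) — d² to each: Zone A:18.25, Zone B:409.25, Zone C:268.25, Zone D:20.25 → nearest is Zone A
(22, 1.5) — d² to each: Zone A:233, Zone B:382.5, Zone C:101, Zone D:504.5 → nearest is Zone C
(10.5, 14.5) — d² to each: Zone A:27.25, Zone B:142.25, Zone C:119.25, Zone D:142.25 → nearest is Zone A
(17, 4) — d² to each: Zone A:94.25, Zone B:301.25, Zone C:72.25, Zone D:288.25 → nearest is Zone C
(2, 15) — d² to each: Zone A:79.25, Zone B:378.25, Zone C:373.25, Zone D:51.25 → nearest is Zone D
Tally — Zone A:2, Zone B:1, Zone C:3, Zone D:1. Zone C captures the most (3).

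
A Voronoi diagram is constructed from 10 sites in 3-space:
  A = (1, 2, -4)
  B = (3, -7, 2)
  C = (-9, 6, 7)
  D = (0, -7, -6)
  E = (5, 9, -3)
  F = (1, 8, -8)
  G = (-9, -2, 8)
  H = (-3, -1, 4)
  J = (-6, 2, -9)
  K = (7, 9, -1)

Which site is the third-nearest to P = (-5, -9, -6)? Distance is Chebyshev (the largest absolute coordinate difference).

d(P,A) = max(6, 11, 2) = 11
d(P,B) = max(8, 2, 8) = 8
d(P,C) = max(4, 15, 13) = 15
d(P,D) = max(5, 2, 0) = 5
d(P,E) = max(10, 18, 3) = 18
d(P,F) = max(6, 17, 2) = 17
d(P,G) = max(4, 7, 14) = 14
d(P,H) = max(2, 8, 10) = 10
d(P,J) = max(1, 11, 3) = 11
d(P,K) = max(12, 18, 5) = 18
Sorted ascending: D, B, H, A, … — the third-nearest is H.

H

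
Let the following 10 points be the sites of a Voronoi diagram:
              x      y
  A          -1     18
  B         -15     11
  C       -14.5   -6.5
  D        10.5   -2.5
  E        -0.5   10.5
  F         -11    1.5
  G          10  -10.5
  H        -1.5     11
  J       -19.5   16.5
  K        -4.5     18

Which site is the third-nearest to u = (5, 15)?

H

Compare squared distances (the ordering matches that of the actual distances):
|uA|² = 36 + 9 = 45
|uB|² = 400 + 16 = 416
|uC|² = 380.25 + 462.25 = 842.5
|uD|² = 30.25 + 306.25 = 336.5
|uE|² = 30.25 + 20.25 = 50.5
|uF|² = 256 + 182.25 = 438.25
|uG|² = 25 + 650.25 = 675.25
|uH|² = 42.25 + 16 = 58.25
|uJ|² = 600.25 + 2.25 = 602.5
|uK|² = 90.25 + 9 = 99.25
Sorted ascending: A, E, H, K, … — the third-nearest is H.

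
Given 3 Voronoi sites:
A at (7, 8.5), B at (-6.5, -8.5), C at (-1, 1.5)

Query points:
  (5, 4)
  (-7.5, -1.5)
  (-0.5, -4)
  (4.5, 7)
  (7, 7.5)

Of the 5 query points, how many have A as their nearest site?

3

(5, 4) — d² to each: A:24.25, B:288.5, C:42.25 → nearest is A
(-7.5, -1.5) — d² to each: A:310.25, B:50, C:51.25 → nearest is B
(-0.5, -4) — d² to each: A:212.5, B:56.25, C:30.5 → nearest is C
(4.5, 7) — d² to each: A:8.5, B:361.25, C:60.5 → nearest is A
(7, 7.5) — d² to each: A:1, B:438.25, C:100 → nearest is A
3 of the 5 points have A as nearest.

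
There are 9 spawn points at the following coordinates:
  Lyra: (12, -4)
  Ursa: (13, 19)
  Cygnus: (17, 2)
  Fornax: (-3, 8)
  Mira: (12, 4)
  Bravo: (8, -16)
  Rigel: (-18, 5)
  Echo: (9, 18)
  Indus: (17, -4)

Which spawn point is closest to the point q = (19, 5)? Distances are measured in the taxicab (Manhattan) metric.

Cygnus

d(q, Lyra) = |19−12| + |5−(-4)| = 7 + 9 = 16
d(q, Ursa) = |19−13| + |5−19| = 6 + 14 = 20
d(q, Cygnus) = |19−17| + |5−2| = 2 + 3 = 5
d(q, Fornax) = |19−(-3)| + |5−8| = 22 + 3 = 25
d(q, Mira) = |19−12| + |5−4| = 7 + 1 = 8
d(q, Bravo) = |19−8| + |5−(-16)| = 11 + 21 = 32
d(q, Rigel) = |19−(-18)| + |5−5| = 37 + 0 = 37
d(q, Echo) = |19−9| + |5−18| = 10 + 13 = 23
d(q, Indus) = |19−17| + |5−(-4)| = 2 + 9 = 11
Minimum is at Cygnus.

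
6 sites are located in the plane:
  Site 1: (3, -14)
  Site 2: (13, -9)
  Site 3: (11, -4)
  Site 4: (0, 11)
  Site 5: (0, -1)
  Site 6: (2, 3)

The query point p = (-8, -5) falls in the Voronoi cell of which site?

Squared Euclidean distances:
d²(p, Site 1) = 121 + 81 = 202
d²(p, Site 2) = 441 + 16 = 457
d²(p, Site 3) = 361 + 1 = 362
d²(p, Site 4) = 64 + 256 = 320
d²(p, Site 5) = 64 + 16 = 80
d²(p, Site 6) = 100 + 64 = 164
Minimum is at Site 5.

Site 5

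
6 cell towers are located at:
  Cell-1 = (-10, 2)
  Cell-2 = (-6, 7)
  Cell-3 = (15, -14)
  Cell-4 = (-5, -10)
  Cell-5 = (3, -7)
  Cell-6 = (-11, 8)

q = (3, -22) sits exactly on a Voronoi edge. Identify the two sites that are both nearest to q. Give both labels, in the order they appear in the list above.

Squared distances from q to each site:
d²(q, Cell-1) = (3−(-10))² + (-22−2)² = 169 + 576 = 745
d²(q, Cell-2) = (3−(-6))² + (-22−7)² = 81 + 841 = 922
d²(q, Cell-3) = (3−15)² + (-22−(-14))² = 144 + 64 = 208
d²(q, Cell-4) = (3−(-5))² + (-22−(-10))² = 64 + 144 = 208
d²(q, Cell-5) = (3−3)² + (-22−(-7))² = 0 + 225 = 225
d²(q, Cell-6) = (3−(-11))² + (-22−8)² = 196 + 900 = 1096
q is equidistant from Cell-3 and Cell-4 (both at squared distance 208), and every other site is strictly farther — so q lies on the Cell-3–Cell-4 Voronoi edge.

Cell-3 and Cell-4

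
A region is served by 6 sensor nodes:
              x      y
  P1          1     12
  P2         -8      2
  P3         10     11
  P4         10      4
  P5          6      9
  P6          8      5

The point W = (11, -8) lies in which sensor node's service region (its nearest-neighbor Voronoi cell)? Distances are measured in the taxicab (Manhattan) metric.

d(W,P1) = 10 + 20 = 30
d(W,P2) = 19 + 10 = 29
d(W,P3) = 1 + 19 = 20
d(W,P4) = 1 + 12 = 13
d(W,P5) = 5 + 17 = 22
d(W,P6) = 3 + 13 = 16
The smallest is to P4, so W lies in the Voronoi region of P4.

P4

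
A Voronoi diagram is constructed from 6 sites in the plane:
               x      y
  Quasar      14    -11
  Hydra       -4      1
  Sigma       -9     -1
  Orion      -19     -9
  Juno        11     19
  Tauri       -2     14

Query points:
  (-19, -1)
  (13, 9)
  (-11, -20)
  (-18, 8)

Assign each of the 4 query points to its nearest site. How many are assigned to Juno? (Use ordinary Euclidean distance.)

(-19, -1) — d² to each: Quasar:1189, Hydra:229, Sigma:100, Orion:64, Juno:1300, Tauri:514 → nearest is Orion
(13, 9) — d² to each: Quasar:401, Hydra:353, Sigma:584, Orion:1348, Juno:104, Tauri:250 → nearest is Juno
(-11, -20) — d² to each: Quasar:706, Hydra:490, Sigma:365, Orion:185, Juno:2005, Tauri:1237 → nearest is Orion
(-18, 8) — d² to each: Quasar:1385, Hydra:245, Sigma:162, Orion:290, Juno:962, Tauri:292 → nearest is Sigma
1 of the 4 points has Juno as nearest.

1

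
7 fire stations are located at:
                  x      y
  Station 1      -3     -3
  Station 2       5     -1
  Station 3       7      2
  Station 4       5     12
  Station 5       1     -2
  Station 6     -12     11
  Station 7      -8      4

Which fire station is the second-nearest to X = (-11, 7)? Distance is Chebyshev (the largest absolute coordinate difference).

Station 6

d(X, Station 1) = max(8, 10) = 10
d(X, Station 2) = max(16, 8) = 16
d(X, Station 3) = max(18, 5) = 18
d(X, Station 4) = max(16, 5) = 16
d(X, Station 5) = max(12, 9) = 12
d(X, Station 6) = max(1, 4) = 4
d(X, Station 7) = max(3, 3) = 3
Sorted ascending: Station 7, Station 6, Station 1, … — the second-nearest is Station 6.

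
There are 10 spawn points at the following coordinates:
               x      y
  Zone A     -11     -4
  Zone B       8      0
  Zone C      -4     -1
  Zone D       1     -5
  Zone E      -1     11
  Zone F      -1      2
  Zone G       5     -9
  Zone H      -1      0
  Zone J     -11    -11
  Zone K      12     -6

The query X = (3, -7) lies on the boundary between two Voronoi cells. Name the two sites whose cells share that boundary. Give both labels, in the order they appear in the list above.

Zone D and Zone G

Squared distances from X to each site:
d²(X, Zone A) = (3−(-11))² + (-7−(-4))² = 196 + 9 = 205
d²(X, Zone B) = (3−8)² + (-7−0)² = 25 + 49 = 74
d²(X, Zone C) = (3−(-4))² + (-7−(-1))² = 49 + 36 = 85
d²(X, Zone D) = (3−1)² + (-7−(-5))² = 4 + 4 = 8
d²(X, Zone E) = (3−(-1))² + (-7−11)² = 16 + 324 = 340
d²(X, Zone F) = (3−(-1))² + (-7−2)² = 16 + 81 = 97
d²(X, Zone G) = (3−5)² + (-7−(-9))² = 4 + 4 = 8
d²(X, Zone H) = (3−(-1))² + (-7−0)² = 16 + 49 = 65
d²(X, Zone J) = (3−(-11))² + (-7−(-11))² = 196 + 16 = 212
d²(X, Zone K) = (3−12)² + (-7−(-6))² = 81 + 1 = 82
X is equidistant from Zone D and Zone G (both at squared distance 8), and every other site is strictly farther — so X lies on the Zone D–Zone G Voronoi edge.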